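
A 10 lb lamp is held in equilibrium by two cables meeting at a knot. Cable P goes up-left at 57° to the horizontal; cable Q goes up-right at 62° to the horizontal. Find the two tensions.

T_P = 5.368 lb, T_Q = 6.227 lb

ΣF_x = 0: −T_P·cos57° + T_Q·cos62° = 0 → T_Q = 1.16011·T_P.
ΣF_y = 0: T_P·sin57° + T_Q·sin62° = 10.
Substitute: T_P·(0.838671 + 1.16011·0.882948) = 10 → T_P = 5.36772 ≈ 5.368 lb.
Then T_Q = 1.16011 × 5.36772 = 6.227 lb.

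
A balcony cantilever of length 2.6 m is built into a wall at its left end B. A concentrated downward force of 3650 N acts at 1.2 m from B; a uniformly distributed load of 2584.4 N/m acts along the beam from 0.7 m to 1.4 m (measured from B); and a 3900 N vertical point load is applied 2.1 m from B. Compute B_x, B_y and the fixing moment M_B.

B_x = 0, B_y = 9359 N, M_B = 14470 N·m

Resultant of the distributed load: 2584.4 × 0.7 = 1809.08 N at 1.05 m from B.
ΣF_x = 0: B_x = 0.
ΣF_y = 0: B_y − 3650 − 2584.4·0.7 − 3900 = 0 → B_y = 9359 N.
ΣM about B: M_B − 3650·1.2 − (2584.4·0.7)·1.05 − 3900·2.1 = 0 → M_B = 14470 N·m.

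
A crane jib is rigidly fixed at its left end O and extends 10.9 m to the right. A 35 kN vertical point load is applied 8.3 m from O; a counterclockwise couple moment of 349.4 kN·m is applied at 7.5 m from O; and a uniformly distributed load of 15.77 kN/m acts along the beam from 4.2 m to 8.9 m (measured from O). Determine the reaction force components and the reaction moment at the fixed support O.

O_x = 0, O_y = 109.1 kN, M_O = 426.6 kN·m

Resultant of the distributed load: 15.77 × 4.7 = 74.119 kN at 6.55 m from O.
ΣF_x = 0: O_x = 0.
ΣF_y = 0: O_y − 35 − 15.77·4.7 = 0 → O_y = 109.1 kN.
ΣM about O: M_O − 35·8.3 + 349.4 − (15.77·4.7)·6.55 = 0 → M_O = 426.6 kN·m.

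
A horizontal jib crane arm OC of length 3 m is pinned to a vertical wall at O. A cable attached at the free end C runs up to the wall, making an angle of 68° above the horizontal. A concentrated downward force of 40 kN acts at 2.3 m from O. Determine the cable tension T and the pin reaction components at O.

ΣM about O: T·sin68°·3 − 40·2.3 = 0 → T = 92/(3·0.927184) = 33.0751 ≈ 33.08 kN.
ΣF_x = 0: O_x − T·cos68° = 0 → O_x = 33.0751 × 0.374607 = 12.39 kN.
ΣF_y = 0: O_y + T·sin68° − 40 = 0 → O_y = 40 − 33.0751 × 0.927184 = 9.333 kN.

T = 33.08 kN, O_x = 12.39 kN, O_y = 9.333 kN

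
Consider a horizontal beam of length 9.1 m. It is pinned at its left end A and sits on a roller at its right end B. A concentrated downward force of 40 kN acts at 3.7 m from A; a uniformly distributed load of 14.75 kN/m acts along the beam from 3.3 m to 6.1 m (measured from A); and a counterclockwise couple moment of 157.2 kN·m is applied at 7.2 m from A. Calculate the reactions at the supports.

A_x = 0, A_y = 60.98 kN, B_y = 20.32 kN

Resultant of the distributed load: 14.75 × 2.8 = 41.3 kN at 4.7 m from A.
Moments about A: B_y·9.1 − 40·3.7 − (14.75·2.8)·4.7 + 157.2 = 0 → B_y = 184.91/9.1 = 20.3198 ≈ 20.32 kN.
ΣF_y = 0: A_y + 20.3198 − 40 − 14.75·2.8 = 0 → A_y = 60.98 kN.
ΣF_x = 0: no horizontal applied forces, so A_x = 0.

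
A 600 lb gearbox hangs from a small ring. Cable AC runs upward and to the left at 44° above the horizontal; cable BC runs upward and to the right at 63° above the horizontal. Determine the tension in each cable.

ΣF_x = 0: −T_AC·cos44° + T_BC·cos63° = 0 → T_BC = 1.58448·T_AC.
ΣF_y = 0: T_AC·sin44° + T_BC·sin63° = 600.
Substitute: T_AC·(0.694658 + 1.58448·0.891007) = 600 → T_AC = 284.841 ≈ 284.8 lb.
Then T_BC = 1.58448 × 284.841 = 451.3 lb.

T_AC = 284.8 lb, T_BC = 451.3 lb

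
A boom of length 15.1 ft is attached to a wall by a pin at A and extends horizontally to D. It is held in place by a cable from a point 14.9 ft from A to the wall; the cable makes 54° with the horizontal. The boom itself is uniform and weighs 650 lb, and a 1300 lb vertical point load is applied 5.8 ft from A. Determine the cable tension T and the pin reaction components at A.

ΣM about A: T·sin54°·14.9 − 650·7.55 − 1300·5.8 = 0 → T = 12447.5/(14.9·0.809017) = 1032.61 ≈ 1033 lb.
ΣF_x = 0: A_x − T·cos54° = 0 → A_x = 1032.61 × 0.587785 = 607.0 lb.
ΣF_y = 0: A_y + T·sin54° − 650 − 1300 = 0 → A_y = 1950 − 1032.61 × 0.809017 = 1115 lb.

T = 1033 lb, A_x = 607.0 lb, A_y = 1115 lb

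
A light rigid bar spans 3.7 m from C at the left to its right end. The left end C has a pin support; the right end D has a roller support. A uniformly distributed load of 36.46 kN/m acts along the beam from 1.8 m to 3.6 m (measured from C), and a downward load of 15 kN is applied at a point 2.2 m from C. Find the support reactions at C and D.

C_x = 0, C_y = 23.82 kN, D_y = 56.81 kN

Resultant of the distributed load: 36.46 × 1.8 = 65.628 kN at 2.7 m from C.
Moments about C: D_y·3.7 − (36.46·1.8)·2.7 − 15·2.2 = 0 → D_y = 210.1956/3.7 = 56.8096 ≈ 56.81 kN.
ΣF_y = 0: C_y + 56.8096 − 36.46·1.8 − 15 = 0 → C_y = 23.82 kN.
ΣF_x = 0: no horizontal applied forces, so C_x = 0.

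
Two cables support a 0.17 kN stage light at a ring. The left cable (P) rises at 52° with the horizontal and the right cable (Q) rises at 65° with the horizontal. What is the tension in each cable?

T_P = 0.08063 kN, T_Q = 0.1175 kN

ΣF_x = 0: −T_P·cos52° + T_Q·cos65° = 0 → T_Q = 1.45678·T_P.
ΣF_y = 0: T_P·sin52° + T_Q·sin65° = 0.17.
Substitute: T_P·(0.788011 + 1.45678·0.906308) = 0.17 → T_P = 0.0806336 ≈ 0.08063 kN.
Then T_Q = 1.45678 × 0.0806336 = 0.1175 kN.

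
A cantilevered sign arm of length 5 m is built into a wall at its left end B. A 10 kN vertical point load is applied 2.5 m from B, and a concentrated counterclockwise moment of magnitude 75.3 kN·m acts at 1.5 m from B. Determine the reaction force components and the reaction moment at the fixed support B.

ΣF_x = 0: B_x = 0.
ΣF_y = 0: B_y − 10 = 0 → B_y = 10.00 kN.
ΣM about B: M_B − 10·2.5 + 75.3 = 0 → M_B = -50.30 kN·m.

B_x = 0, B_y = 10.00 kN, M_B = -50.30 kN·m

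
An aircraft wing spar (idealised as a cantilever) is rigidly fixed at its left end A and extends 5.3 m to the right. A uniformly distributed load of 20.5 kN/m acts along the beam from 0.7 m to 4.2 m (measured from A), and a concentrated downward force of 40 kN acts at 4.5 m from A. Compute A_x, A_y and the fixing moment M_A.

A_x = 0, A_y = 111.8 kN, M_A = 355.8 kN·m

Resultant of the distributed load: 20.5 × 3.5 = 71.75 kN at 2.45 m from A.
ΣF_x = 0: A_x = 0.
ΣF_y = 0: A_y − 20.5·3.5 − 40 = 0 → A_y = 111.8 kN.
ΣM about A: M_A − (20.5·3.5)·2.45 − 40·4.5 = 0 → M_A = 355.8 kN·m.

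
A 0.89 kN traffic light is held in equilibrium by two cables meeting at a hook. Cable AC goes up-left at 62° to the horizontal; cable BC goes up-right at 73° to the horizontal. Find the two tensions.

T_AC = 0.3680 kN, T_BC = 0.5909 kN

ΣF_x = 0: −T_AC·cos62° + T_BC·cos73° = 0 → T_BC = 1.60574·T_AC.
ΣF_y = 0: T_AC·sin62° + T_BC·sin73° = 0.89.
Substitute: T_AC·(0.882948 + 1.60574·0.956305) = 0.89 → T_AC = 0.367993 ≈ 0.3680 kN.
Then T_BC = 1.60574 × 0.367993 = 0.5909 kN.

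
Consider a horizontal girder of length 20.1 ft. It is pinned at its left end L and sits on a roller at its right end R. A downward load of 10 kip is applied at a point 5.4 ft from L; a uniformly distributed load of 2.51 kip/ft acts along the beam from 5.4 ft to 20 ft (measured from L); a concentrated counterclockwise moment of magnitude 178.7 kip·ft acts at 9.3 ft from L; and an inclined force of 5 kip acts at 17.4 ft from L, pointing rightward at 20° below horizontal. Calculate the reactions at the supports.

Resultant of the distributed load: 2.51 × 14.6 = 36.646 kip at 12.7 ft from L.
Moments about L: R_y·20.1 − 10·5.4 − (2.51·14.6)·12.7 + 178.7 − 5·sin20°·17.4 = 0 → R_y = 370.46/20.1 = 18.4308 ≈ 18.43 kip.
ΣF_y = 0: L_y + 18.4308 − 10 − 2.51·14.6 − 5·sin20° = 0 → L_y = 29.93 kip.
ΣF_x = 0: L_x + 5·cos20° = 0 → L_x = -4.698 kip.

L_x = -4.698 kip, L_y = 29.93 kip, R_y = 18.43 kip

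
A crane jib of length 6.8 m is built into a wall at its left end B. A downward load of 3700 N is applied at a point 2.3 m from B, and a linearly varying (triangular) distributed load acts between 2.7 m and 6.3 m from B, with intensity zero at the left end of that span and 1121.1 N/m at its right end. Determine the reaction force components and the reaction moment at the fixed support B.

Resultant of the triangular load: ½ × 1121.1 × 3.6 = 2017.98 N, acting at 5.1 m from B (one-third of the span from the peak).
ΣF_x = 0: B_x = 0.
ΣF_y = 0: B_y − 3700 − ½·1121.1·3.6 = 0 → B_y = 5718 N.
ΣM about B: M_B − 3700·2.3 − (½·1121.1·3.6)·5.1 = 0 → M_B = 18800 N·m.

B_x = 0, B_y = 5718 N, M_B = 18800 N·m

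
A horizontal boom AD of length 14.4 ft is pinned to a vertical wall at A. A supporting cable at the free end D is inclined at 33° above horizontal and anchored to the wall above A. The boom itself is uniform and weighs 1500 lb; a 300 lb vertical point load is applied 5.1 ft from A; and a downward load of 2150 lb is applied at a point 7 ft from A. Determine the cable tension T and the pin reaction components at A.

ΣM about A: T·sin33°·14.4 − 1500·7.2 − 300·5.1 − 2150·7 = 0 → T = 27380/(14.4·0.544639) = 3491.1 ≈ 3491 lb.
ΣF_x = 0: A_x − T·cos33° = 0 → A_x = 3491.1 × 0.838671 = 2928 lb.
ΣF_y = 0: A_y + T·sin33° − 1500 − 300 − 2150 = 0 → A_y = 3950 − 3491.1 × 0.544639 = 2049 lb.

T = 3491 lb, A_x = 2928 lb, A_y = 2049 lb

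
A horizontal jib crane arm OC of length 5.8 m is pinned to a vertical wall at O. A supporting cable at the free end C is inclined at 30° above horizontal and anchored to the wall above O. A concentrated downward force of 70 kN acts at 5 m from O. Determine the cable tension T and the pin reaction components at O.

T = 120.7 kN, O_x = 104.5 kN, O_y = 9.655 kN

ΣM about O: T·sin30°·5.8 − 70·5 = 0 → T = 350/(5.8·0.5) = 120.69 ≈ 120.7 kN.
ΣF_x = 0: O_x − T·cos30° = 0 → O_x = 120.69 × 0.866025 = 104.5 kN.
ΣF_y = 0: O_y + T·sin30° − 70 = 0 → O_y = 70 − 120.69 × 0.5 = 9.655 kN.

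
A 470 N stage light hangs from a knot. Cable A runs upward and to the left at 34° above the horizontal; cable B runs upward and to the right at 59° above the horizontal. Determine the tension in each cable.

ΣF_x = 0: −T_A·cos34° + T_B·cos59° = 0 → T_B = 1.60966·T_A.
ΣF_y = 0: T_A·sin34° + T_B·sin59° = 470.
Substitute: T_A·(0.559193 + 1.60966·0.857167) = 470 → T_A = 242.4 N.
Then T_B = 1.60966 × 242.4 = 390.2 N.

T_A = 242.4 N, T_B = 390.2 N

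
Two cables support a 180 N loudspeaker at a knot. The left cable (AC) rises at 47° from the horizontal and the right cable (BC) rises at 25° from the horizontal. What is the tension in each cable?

T_AC = 171.5 N, T_BC = 129.1 N

ΣF_x = 0: −T_AC·cos47° + T_BC·cos25° = 0 → T_BC = 0.752502·T_AC.
ΣF_y = 0: T_AC·sin47° + T_BC·sin25° = 180.
Substitute: T_AC·(0.731354 + 0.752502·0.422618) = 180 → T_AC = 171.531 ≈ 171.5 N.
Then T_BC = 0.752502 × 171.531 = 129.1 N.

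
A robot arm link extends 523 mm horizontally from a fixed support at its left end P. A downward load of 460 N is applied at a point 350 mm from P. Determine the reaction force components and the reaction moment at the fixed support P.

P_x = 0, P_y = 460.0 N, M_P = 161000 N·mm

ΣF_x = 0: P_x = 0.
ΣF_y = 0: P_y − 460 = 0 → P_y = 460.0 N.
ΣM about P: M_P − 460·350 = 0 → M_P = 161000 N·mm.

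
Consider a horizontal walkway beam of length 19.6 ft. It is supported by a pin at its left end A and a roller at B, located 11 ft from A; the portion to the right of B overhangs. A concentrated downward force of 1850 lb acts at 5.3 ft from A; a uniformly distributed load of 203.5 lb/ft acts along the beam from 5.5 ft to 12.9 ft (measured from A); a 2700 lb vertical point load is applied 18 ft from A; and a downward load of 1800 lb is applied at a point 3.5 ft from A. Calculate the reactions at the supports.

A_x = 0, A_y = 714.1 lb, B_y = 7142 lb

Resultant of the distributed load: 203.5 × 7.4 = 1505.9 lb at 9.2 ft from A.
Moments about A: B_y·11 − 1850·5.3 − (203.5·7.4)·9.2 − 2700·18 − 1800·3.5 = 0 → B_y = 78559.28/11 = 7141.75 ≈ 7142 lb.
ΣF_y = 0: A_y + 7141.75 − 1850 − 203.5·7.4 − 2700 − 1800 = 0 → A_y = 714.1 lb.
ΣF_x = 0: no horizontal applied forces, so A_x = 0.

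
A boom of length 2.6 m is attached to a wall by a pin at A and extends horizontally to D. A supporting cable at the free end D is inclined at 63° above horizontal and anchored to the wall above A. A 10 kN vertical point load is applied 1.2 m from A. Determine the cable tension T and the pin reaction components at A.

T = 5.180 kN, A_x = 2.352 kN, A_y = 5.385 kN

ΣM about A: T·sin63°·2.6 − 10·1.2 = 0 → T = 12/(2.6·0.891007) = 5.17996 ≈ 5.180 kN.
ΣF_x = 0: A_x − T·cos63° = 0 → A_x = 5.17996 × 0.45399 = 2.352 kN.
ΣF_y = 0: A_y + T·sin63° − 10 = 0 → A_y = 10 − 5.17996 × 0.891007 = 5.385 kN.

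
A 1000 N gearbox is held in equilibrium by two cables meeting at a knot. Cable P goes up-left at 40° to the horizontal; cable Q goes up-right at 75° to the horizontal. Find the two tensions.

T_P = 285.6 N, T_Q = 845.2 N

ΣF_x = 0: −T_P·cos40° + T_Q·cos75° = 0 → T_Q = 2.95977·T_P.
ΣF_y = 0: T_P·sin40° + T_Q·sin75° = 1000.
Substitute: T_P·(0.642788 + 2.95977·0.965926) = 1000 → T_P = 285.575 ≈ 285.6 N.
Then T_Q = 2.95977 × 285.575 = 845.2 N.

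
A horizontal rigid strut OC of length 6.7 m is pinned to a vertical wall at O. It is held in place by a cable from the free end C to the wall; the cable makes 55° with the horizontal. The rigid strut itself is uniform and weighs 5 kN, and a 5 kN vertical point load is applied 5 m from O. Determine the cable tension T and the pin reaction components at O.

ΣM about O: T·sin55°·6.7 − 5·3.35 − 5·5 = 0 → T = 41.75/(6.7·0.819152) = 7.60707 ≈ 7.607 kN.
ΣF_x = 0: O_x − T·cos55° = 0 → O_x = 7.60707 × 0.573576 = 4.363 kN.
ΣF_y = 0: O_y + T·sin55° − 5 − 5 = 0 → O_y = 10 − 7.60707 × 0.819152 = 3.769 kN.

T = 7.607 kN, O_x = 4.363 kN, O_y = 3.769 kN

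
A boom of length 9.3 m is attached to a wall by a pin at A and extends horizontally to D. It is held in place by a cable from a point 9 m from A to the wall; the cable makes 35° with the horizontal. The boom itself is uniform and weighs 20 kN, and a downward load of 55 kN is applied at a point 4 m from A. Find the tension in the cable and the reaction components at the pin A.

ΣM about A: T·sin35°·9 − 20·4.65 − 55·4 = 0 → T = 313/(9·0.573576) = 60.6333 ≈ 60.63 kN.
ΣF_x = 0: A_x − T·cos35° = 0 → A_x = 60.6333 × 0.819152 = 49.67 kN.
ΣF_y = 0: A_y + T·sin35° − 20 − 55 = 0 → A_y = 75 − 60.6333 × 0.573576 = 40.22 kN.

T = 60.63 kN, A_x = 49.67 kN, A_y = 40.22 kN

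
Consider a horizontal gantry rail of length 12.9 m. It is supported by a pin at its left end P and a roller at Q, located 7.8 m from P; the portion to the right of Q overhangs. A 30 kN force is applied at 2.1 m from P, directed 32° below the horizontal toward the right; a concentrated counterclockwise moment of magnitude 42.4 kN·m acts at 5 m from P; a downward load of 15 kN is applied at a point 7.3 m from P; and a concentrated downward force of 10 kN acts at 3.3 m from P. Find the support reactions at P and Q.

Moments about P: Q_y·7.8 − 30·sin32°·2.1 + 42.4 − 15·7.3 − 10·3.3 = 0 → Q_y = 133.485/7.8 = 17.1135 ≈ 17.11 kN.
ΣF_y = 0: P_y + 17.1135 − 30·sin32° − 15 − 10 = 0 → P_y = 23.78 kN.
ΣF_x = 0: P_x + 30·cos32° = 0 → P_x = -25.44 kN.

P_x = -25.44 kN, P_y = 23.78 kN, Q_y = 17.11 kN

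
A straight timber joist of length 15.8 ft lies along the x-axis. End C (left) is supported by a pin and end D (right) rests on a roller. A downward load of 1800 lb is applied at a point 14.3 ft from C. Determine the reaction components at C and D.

Taking moments about C: D_y·15.8 − 1800·14.3 = 0 → D_y = 25740/15.8 = 1629.11 ≈ 1629 lb.
ΣF_y = 0: C_y + 1629.11 − 1800 = 0 → C_y = 170.9 lb.
ΣF_x = 0: no horizontal applied forces, so C_x = 0.

C_x = 0, C_y = 170.9 lb, D_y = 1629 lb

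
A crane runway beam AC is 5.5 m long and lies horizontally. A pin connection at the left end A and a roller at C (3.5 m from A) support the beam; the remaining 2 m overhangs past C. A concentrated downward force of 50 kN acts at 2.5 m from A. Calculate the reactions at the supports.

Taking moments about A: C_y·3.5 − 50·2.5 = 0 → C_y = 125/3.5 = 35.7143 ≈ 35.71 kN.
ΣF_y = 0: A_y + 35.7143 − 50 = 0 → A_y = 14.29 kN.
ΣF_x = 0: no horizontal applied forces, so A_x = 0.

A_x = 0, A_y = 14.29 kN, C_y = 35.71 kN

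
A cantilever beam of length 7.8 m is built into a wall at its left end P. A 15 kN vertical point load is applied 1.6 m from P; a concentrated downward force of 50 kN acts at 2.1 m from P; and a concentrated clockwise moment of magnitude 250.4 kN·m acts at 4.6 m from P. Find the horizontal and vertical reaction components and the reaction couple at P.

P_x = 0, P_y = 65.00 kN, M_P = 379.4 kN·m

ΣF_x = 0: P_x = 0.
ΣF_y = 0: P_y − 15 − 50 = 0 → P_y = 65.00 kN.
ΣM about P: M_P − 15·1.6 − 50·2.1 − 250.4 = 0 → M_P = 379.4 kN·m.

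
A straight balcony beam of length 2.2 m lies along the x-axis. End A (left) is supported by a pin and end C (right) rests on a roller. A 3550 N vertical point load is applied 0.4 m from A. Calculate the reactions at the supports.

A_x = 0, A_y = 2905 N, C_y = 645.5 N

Taking moments about A: C_y·2.2 − 3550·0.4 = 0 → C_y = 1420/2.2 = 645.455 ≈ 645.5 N.
ΣF_y = 0: A_y + 645.455 − 3550 = 0 → A_y = 2905 N.
ΣF_x = 0: no horizontal applied forces, so A_x = 0.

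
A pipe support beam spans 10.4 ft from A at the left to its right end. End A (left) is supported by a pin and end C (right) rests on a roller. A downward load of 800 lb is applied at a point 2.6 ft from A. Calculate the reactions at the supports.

A_x = 0, A_y = 600.0 lb, C_y = 200.0 lb

ΣM about A: C_y·10.4 − 800·2.6 = 0 → C_y = 2080/10.4 = 200.0 lb.
ΣF_y = 0: A_y + 200 − 800 = 0 → A_y = 600.0 lb.
ΣF_x = 0: no horizontal applied forces, so A_x = 0.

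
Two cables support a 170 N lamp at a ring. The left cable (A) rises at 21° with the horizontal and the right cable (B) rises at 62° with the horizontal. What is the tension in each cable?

T_A = 80.41 N, T_B = 159.9 N

ΣF_x = 0: −T_A·cos21° + T_B·cos62° = 0 → T_B = 1.98858·T_A.
ΣF_y = 0: T_A·sin21° + T_B·sin62° = 170.
Substitute: T_A·(0.358368 + 1.98858·0.882948) = 170 → T_A = 80.4094 ≈ 80.41 N.
Then T_B = 1.98858 × 80.4094 = 159.9 N.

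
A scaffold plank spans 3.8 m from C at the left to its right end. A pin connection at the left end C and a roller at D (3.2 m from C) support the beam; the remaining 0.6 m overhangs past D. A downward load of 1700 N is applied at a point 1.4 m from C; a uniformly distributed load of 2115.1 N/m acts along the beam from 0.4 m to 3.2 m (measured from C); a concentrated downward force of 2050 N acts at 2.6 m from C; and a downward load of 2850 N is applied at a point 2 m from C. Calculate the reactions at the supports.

Resultant of the distributed load: 2115.1 × 2.8 = 5922.28 N at 1.8 m from C.
Moments about C: D_y·3.2 − 1700·1.4 − (2115.1·2.8)·1.8 − 2050·2.6 − 2850·2 = 0 → D_y = 24070.104/3.2 = 7521.91 ≈ 7522 N.
ΣF_y = 0: C_y + 7521.91 − 1700 − 2115.1·2.8 − 2050 − 2850 = 0 → C_y = 5000 N.
ΣF_x = 0: no horizontal applied forces, so C_x = 0.

C_x = 0, C_y = 5000 N, D_y = 7522 N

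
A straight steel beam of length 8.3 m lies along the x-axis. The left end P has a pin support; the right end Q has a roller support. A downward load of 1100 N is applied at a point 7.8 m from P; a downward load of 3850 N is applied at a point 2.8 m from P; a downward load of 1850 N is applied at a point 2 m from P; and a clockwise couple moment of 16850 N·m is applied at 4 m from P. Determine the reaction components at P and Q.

Taking moments about P: Q_y·8.3 − 1100·7.8 − 3850·2.8 − 1850·2 − 16850 = 0 → Q_y = 39910/8.3 = 4808.43 ≈ 4808 N.
ΣF_y = 0: P_y + 4808.43 − 1100 − 3850 − 1850 = 0 → P_y = 1992 N.
ΣF_x = 0: no horizontal applied forces, so P_x = 0.

P_x = 0, P_y = 1992 N, Q_y = 4808 N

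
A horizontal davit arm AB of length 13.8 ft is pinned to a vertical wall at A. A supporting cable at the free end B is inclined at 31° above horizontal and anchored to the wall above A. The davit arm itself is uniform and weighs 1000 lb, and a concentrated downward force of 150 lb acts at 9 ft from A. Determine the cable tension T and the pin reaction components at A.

T = 1161 lb, A_x = 994.9 lb, A_y = 552.2 lb

ΣM about A: T·sin31°·13.8 − 1000·6.9 − 150·9 = 0 → T = 8250/(13.8·0.515038) = 1160.74 ≈ 1161 lb.
ΣF_x = 0: A_x − T·cos31° = 0 → A_x = 1160.74 × 0.857167 = 994.9 lb.
ΣF_y = 0: A_y + T·sin31° − 1000 − 150 = 0 → A_y = 1150 − 1160.74 × 0.515038 = 552.2 lb.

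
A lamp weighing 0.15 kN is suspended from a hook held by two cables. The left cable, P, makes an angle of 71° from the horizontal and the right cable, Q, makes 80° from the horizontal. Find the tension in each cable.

T_P = 0.05373 kN, T_Q = 0.1007 kN

ΣF_x = 0: −T_P·cos71° + T_Q·cos80° = 0 → T_Q = 1.87487·T_P.
ΣF_y = 0: T_P·sin71° + T_Q·sin80° = 0.15.
Substitute: T_P·(0.945519 + 1.87487·0.984808) = 0.15 → T_P = 0.0537267 ≈ 0.05373 kN.
Then T_Q = 1.87487 × 0.0537267 = 0.1007 kN.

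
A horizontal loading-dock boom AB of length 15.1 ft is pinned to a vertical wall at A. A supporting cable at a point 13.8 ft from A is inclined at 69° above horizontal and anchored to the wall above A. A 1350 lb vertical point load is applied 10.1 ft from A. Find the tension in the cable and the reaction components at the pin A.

T = 1058 lb, A_x = 379.3 lb, A_y = 362.0 lb

ΣM about A: T·sin69°·13.8 − 1350·10.1 = 0 → T = 13635/(13.8·0.93358) = 1058.34 ≈ 1058 lb.
ΣF_x = 0: A_x − T·cos69° = 0 → A_x = 1058.34 × 0.358368 = 379.3 lb.
ΣF_y = 0: A_y + T·sin69° − 1350 = 0 → A_y = 1350 − 1058.34 × 0.93358 = 362.0 lb.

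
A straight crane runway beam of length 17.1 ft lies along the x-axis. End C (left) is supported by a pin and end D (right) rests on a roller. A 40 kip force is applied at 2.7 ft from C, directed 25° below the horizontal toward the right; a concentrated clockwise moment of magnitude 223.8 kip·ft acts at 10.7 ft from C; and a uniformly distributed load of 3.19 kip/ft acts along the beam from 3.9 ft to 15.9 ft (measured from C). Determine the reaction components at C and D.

Resultant of the distributed load: 3.19 × 12 = 38.28 kip at 9.9 ft from C.
Taking moments about C: D_y·17.1 − 40·sin25°·2.7 − 223.8 − (3.19·12)·9.9 = 0 → D_y = 648.415/17.1 = 37.919 ≈ 37.92 kip.
ΣF_y = 0: C_y + 37.919 − 40·sin25° − 3.19·12 = 0 → C_y = 17.27 kip.
ΣF_x = 0: C_x + 40·cos25° = 0 → C_x = -36.25 kip.

C_x = -36.25 kip, C_y = 17.27 kip, D_y = 37.92 kip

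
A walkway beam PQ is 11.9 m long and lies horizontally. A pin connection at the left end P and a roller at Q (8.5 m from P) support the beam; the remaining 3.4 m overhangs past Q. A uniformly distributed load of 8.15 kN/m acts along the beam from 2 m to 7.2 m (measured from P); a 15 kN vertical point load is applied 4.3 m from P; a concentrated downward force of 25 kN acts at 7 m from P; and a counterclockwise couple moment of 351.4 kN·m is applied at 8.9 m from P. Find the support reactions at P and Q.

P_x = 0, P_y = 72.61 kN, Q_y = 9.770 kN

Resultant of the distributed load: 8.15 × 5.2 = 42.38 kN at 4.6 m from P.
Moments about P: Q_y·8.5 − (8.15·5.2)·4.6 − 15·4.3 − 25·7 + 351.4 = 0 → Q_y = 83.048/8.5 = 9.77035 ≈ 9.770 kN.
ΣF_y = 0: P_y + 9.77035 − 8.15·5.2 − 15 − 25 = 0 → P_y = 72.61 kN.
ΣF_x = 0: no horizontal applied forces, so P_x = 0.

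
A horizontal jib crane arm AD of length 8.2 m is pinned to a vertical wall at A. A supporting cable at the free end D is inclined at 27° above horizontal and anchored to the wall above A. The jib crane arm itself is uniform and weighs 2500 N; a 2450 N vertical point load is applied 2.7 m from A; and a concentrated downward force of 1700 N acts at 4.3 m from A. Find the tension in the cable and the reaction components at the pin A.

ΣM about A: T·sin27°·8.2 − 2500·4.1 − 2450·2.7 − 1700·4.3 = 0 → T = 24175/(8.2·0.45399) = 6493.91 ≈ 6494 N.
ΣF_x = 0: A_x − T·cos27° = 0 → A_x = 6493.91 × 0.891007 = 5786 N.
ΣF_y = 0: A_y + T·sin27° − 2500 − 2450 − 1700 = 0 → A_y = 6650 − 6493.91 × 0.45399 = 3702 N.

T = 6494 N, A_x = 5786 N, A_y = 3702 N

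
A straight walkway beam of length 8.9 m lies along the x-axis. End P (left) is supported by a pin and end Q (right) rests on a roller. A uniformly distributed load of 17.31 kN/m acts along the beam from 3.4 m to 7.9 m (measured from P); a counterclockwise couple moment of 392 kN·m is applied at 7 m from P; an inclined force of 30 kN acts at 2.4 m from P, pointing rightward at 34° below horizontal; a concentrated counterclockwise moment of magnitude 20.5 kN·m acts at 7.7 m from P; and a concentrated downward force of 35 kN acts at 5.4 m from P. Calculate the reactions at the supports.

Resultant of the distributed load: 17.31 × 4.5 = 77.895 kN at 5.65 m from P.
ΣM about P: Q_y·8.9 − (17.31·4.5)·5.65 + 392 − 30·sin34°·2.4 + 20.5 − 35·5.4 = 0 → Q_y = 256.869/8.9 = 28.8617 ≈ 28.86 kN.
ΣF_y = 0: P_y + 28.8617 − 17.31·4.5 − 30·sin34° − 35 = 0 → P_y = 100.8 kN.
ΣF_x = 0: P_x + 30·cos34° = 0 → P_x = -24.87 kN.

P_x = -24.87 kN, P_y = 100.8 kN, Q_y = 28.86 kN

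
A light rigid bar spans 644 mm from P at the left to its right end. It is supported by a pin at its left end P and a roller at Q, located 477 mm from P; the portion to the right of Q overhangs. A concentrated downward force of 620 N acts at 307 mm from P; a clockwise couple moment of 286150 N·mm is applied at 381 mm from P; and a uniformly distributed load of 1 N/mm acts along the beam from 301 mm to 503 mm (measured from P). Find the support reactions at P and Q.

Resultant of the distributed load: 1 × 202 = 202 N at 402 mm from P.
ΣM about P: Q_y·477 − 620·307 − 286150 − (1·202)·402 = 0 → Q_y = 557694/477 = 1169.17 ≈ 1169 N.
ΣF_y = 0: P_y + 1169.17 − 620 − 1·202 = 0 → P_y = -347.2 N.
ΣF_x = 0: no horizontal applied forces, so P_x = 0.

P_x = 0, P_y = -347.2 N, Q_y = 1169 N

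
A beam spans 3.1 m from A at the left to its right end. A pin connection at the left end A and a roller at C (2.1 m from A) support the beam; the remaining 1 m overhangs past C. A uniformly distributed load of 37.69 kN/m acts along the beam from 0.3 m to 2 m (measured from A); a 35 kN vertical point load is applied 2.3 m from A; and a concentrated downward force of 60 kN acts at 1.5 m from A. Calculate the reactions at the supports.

Resultant of the distributed load: 37.69 × 1.7 = 64.073 kN at 1.15 m from A.
Taking moments about A: C_y·2.1 − (37.69·1.7)·1.15 − 35·2.3 − 60·1.5 = 0 → C_y = 244.18395/2.1 = 116.278 ≈ 116.3 kN.
ΣF_y = 0: A_y + 116.278 − 37.69·1.7 − 35 − 60 = 0 → A_y = 42.79 kN.
ΣF_x = 0: no horizontal applied forces, so A_x = 0.

A_x = 0, A_y = 42.79 kN, C_y = 116.3 kN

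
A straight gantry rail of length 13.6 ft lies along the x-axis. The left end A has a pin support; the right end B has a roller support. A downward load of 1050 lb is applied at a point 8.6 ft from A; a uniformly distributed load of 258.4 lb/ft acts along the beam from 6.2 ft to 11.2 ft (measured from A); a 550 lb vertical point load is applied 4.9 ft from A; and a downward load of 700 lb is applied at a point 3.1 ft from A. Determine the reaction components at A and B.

Resultant of the distributed load: 258.4 × 5 = 1292 lb at 8.7 ft from A.
Taking moments about A: B_y·13.6 − 1050·8.6 − (258.4·5)·8.7 − 550·4.9 − 700·3.1 = 0 → B_y = 25135.4/13.6 = 1848.19 ≈ 1848 lb.
ΣF_y = 0: A_y + 1848.19 − 1050 − 258.4·5 − 550 − 700 = 0 → A_y = 1744 lb.
ΣF_x = 0: no horizontal applied forces, so A_x = 0.

A_x = 0, A_y = 1744 lb, B_y = 1848 lb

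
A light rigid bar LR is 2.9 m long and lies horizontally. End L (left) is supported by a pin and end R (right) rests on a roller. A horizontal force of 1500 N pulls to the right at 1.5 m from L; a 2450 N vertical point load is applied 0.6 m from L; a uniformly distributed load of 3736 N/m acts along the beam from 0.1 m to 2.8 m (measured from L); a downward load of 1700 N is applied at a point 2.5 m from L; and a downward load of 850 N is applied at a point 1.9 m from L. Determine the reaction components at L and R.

L_x = -1500 N, L_y = 7514 N, R_y = 7573 N

Resultant of the distributed load: 3736 × 2.7 = 10087.2 N at 1.45 m from L.
Taking moments about L: R_y·2.9 − 2450·0.6 − (3736·2.7)·1.45 − 1700·2.5 − 850·1.9 = 0 → R_y = 21961.44/2.9 = 7572.91 ≈ 7573 N.
ΣF_y = 0: L_y + 7572.91 − 2450 − 3736·2.7 − 1700 − 850 = 0 → L_y = 7514 N.
ΣF_x = 0: L_x + 1500 = 0 → L_x = -1500 N.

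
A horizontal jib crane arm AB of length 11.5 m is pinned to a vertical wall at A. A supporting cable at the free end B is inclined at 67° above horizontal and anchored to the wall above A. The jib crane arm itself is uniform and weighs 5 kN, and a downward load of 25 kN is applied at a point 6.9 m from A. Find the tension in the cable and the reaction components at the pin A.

ΣM about A: T·sin67°·11.5 − 5·5.75 − 25·6.9 = 0 → T = 201.25/(11.5·0.920505) = 19.0113 ≈ 19.01 kN.
ΣF_x = 0: A_x − T·cos67° = 0 → A_x = 19.0113 × 0.390731 = 7.428 kN.
ΣF_y = 0: A_y + T·sin67° − 5 − 25 = 0 → A_y = 30 − 19.0113 × 0.920505 = 12.50 kN.

T = 19.01 kN, A_x = 7.428 kN, A_y = 12.50 kN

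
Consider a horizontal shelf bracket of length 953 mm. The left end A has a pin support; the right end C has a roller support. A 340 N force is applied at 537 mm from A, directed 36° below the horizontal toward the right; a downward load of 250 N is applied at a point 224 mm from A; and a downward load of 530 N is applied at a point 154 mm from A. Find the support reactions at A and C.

A_x = -275.1 N, A_y = 722.8 N, C_y = 257.0 N

ΣM about A: C_y·953 − 340·sin36°·537 − 250·224 − 530·154 = 0 → C_y = 244938/953 = 257.018 ≈ 257.0 N.
ΣF_y = 0: A_y + 257.018 − 340·sin36° − 250 − 530 = 0 → A_y = 722.8 N.
ΣF_x = 0: A_x + 340·cos36° = 0 → A_x = -275.1 N.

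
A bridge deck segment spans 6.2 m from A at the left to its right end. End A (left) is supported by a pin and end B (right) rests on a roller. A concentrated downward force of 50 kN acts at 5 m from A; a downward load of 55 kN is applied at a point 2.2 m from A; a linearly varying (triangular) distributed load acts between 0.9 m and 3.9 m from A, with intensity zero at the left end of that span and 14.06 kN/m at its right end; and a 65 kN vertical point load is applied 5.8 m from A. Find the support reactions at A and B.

Resultant of the triangular load: ½ × 14.06 × 3 = 21.09 kN, acting at 2.9 m from A (one-third of the span from the peak).
Moments about A: B_y·6.2 − 50·5 − 55·2.2 − (½·14.06·3)·2.9 − 65·5.8 = 0 → B_y = 809.161/6.2 = 130.51 ≈ 130.5 kN.
ΣF_y = 0: A_y + 130.51 − 50 − 55 − ½·14.06·3 − 65 = 0 → A_y = 60.58 kN.
ΣF_x = 0: no horizontal applied forces, so A_x = 0.

A_x = 0, A_y = 60.58 kN, B_y = 130.5 kN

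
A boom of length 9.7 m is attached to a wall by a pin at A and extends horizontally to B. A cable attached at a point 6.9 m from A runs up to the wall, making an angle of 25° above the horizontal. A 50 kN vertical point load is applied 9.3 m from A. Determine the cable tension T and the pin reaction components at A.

ΣM about A: T·sin25°·6.9 − 50·9.3 = 0 → T = 465/(6.9·0.422618) = 159.462 ≈ 159.5 kN.
ΣF_x = 0: A_x − T·cos25° = 0 → A_x = 159.462 × 0.906308 = 144.5 kN.
ΣF_y = 0: A_y + T·sin25° − 50 = 0 → A_y = 50 − 159.462 × 0.422618 = -17.39 kN.

T = 159.5 kN, A_x = 144.5 kN, A_y = -17.39 kN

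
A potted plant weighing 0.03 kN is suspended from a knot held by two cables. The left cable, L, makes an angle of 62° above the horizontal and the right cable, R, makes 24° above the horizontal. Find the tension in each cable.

T_L = 0.02747 kN, T_R = 0.01412 kN

ΣF_x = 0: −T_L·cos62° + T_R·cos24° = 0 → T_R = 0.513901·T_L.
ΣF_y = 0: T_L·sin62° + T_R·sin24° = 0.03.
Substitute: T_L·(0.882948 + 0.513901·0.406737) = 0.03 → T_L = 0.0274733 ≈ 0.02747 kN.
Then T_R = 0.513901 × 0.0274733 = 0.01412 kN.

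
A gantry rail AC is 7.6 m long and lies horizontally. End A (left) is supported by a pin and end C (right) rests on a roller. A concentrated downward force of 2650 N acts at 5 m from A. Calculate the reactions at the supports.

A_x = 0, A_y = 906.6 N, C_y = 1743 N

Taking moments about A: C_y·7.6 − 2650·5 = 0 → C_y = 13250/7.6 = 1743.42 ≈ 1743 N.
ΣF_y = 0: A_y + 1743.42 − 2650 = 0 → A_y = 906.6 N.
ΣF_x = 0: no horizontal applied forces, so A_x = 0.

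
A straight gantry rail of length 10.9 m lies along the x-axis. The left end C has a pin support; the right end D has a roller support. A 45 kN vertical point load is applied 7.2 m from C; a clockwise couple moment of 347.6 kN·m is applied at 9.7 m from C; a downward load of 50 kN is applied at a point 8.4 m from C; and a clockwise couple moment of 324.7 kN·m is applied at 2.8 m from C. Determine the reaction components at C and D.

ΣM about C: D_y·10.9 − 45·7.2 − 347.6 − 50·8.4 − 324.7 = 0 → D_y = 1416.3/10.9 = 129.936 ≈ 129.9 kN.
ΣF_y = 0: C_y + 129.936 − 45 − 50 = 0 → C_y = -34.94 kN.
ΣF_x = 0: no horizontal applied forces, so C_x = 0.

C_x = 0, C_y = -34.94 kN, D_y = 129.9 kN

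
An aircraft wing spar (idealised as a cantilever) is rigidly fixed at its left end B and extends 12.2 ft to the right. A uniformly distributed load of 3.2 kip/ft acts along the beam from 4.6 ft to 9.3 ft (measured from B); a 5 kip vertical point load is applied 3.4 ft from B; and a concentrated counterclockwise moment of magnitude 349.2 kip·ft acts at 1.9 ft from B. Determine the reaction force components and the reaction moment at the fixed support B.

Resultant of the distributed load: 3.2 × 4.7 = 15.04 kip at 6.95 ft from B.
ΣF_x = 0: B_x = 0.
ΣF_y = 0: B_y − 3.2·4.7 − 5 = 0 → B_y = 20.04 kip.
ΣM about B: M_B − (3.2·4.7)·6.95 − 5·3.4 + 349.2 = 0 → M_B = -227.7 kip·ft.

B_x = 0, B_y = 20.04 kip, M_B = -227.7 kip·ft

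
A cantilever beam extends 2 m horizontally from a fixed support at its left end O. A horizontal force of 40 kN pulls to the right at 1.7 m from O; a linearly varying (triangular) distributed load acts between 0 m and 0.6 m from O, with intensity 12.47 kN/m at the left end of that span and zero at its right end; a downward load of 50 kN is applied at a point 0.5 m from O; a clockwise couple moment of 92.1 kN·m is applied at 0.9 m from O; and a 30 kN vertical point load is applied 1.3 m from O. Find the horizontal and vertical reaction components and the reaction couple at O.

O_x = -40.00 kN, O_y = 83.74 kN, M_O = 156.8 kN·m

Resultant of the triangular load: ½ × 12.47 × 0.6 = 3.741 kN, acting at 0.2 m from O (one-third of the span from the peak).
ΣF_x = 0: O_x + 40 = 0 → O_x = -40.00 kN.
ΣF_y = 0: O_y − ½·12.47·0.6 − 50 − 30 = 0 → O_y = 83.74 kN.
ΣM about O: M_O − (½·12.47·0.6)·0.2 − 50·0.5 − 92.1 − 30·1.3 = 0 → M_O = 156.8 kN·m.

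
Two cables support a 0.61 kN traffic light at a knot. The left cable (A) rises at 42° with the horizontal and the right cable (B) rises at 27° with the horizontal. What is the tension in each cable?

ΣF_x = 0: −T_A·cos42° + T_B·cos27° = 0 → T_B = 0.834051·T_A.
ΣF_y = 0: T_A·sin42° + T_B·sin27° = 0.61.
Substitute: T_A·(0.669131 + 0.834051·0.45399) = 0.61 → T_A = 0.582182 ≈ 0.5822 kN.
Then T_B = 0.834051 × 0.582182 = 0.4856 kN.

T_A = 0.5822 kN, T_B = 0.4856 kN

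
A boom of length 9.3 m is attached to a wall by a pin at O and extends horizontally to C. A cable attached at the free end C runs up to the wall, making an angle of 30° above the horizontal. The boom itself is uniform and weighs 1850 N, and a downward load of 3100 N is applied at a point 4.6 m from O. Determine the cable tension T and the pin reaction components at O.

ΣM about O: T·sin30°·9.3 − 1850·4.65 − 3100·4.6 = 0 → T = 22862.5/(9.3·0.5) = 4916.67 ≈ 4917 N.
ΣF_x = 0: O_x − T·cos30° = 0 → O_x = 4916.67 × 0.866025 = 4258 N.
ΣF_y = 0: O_y + T·sin30° − 1850 − 3100 = 0 → O_y = 4950 − 4916.67 × 0.5 = 2492 N.

T = 4917 N, O_x = 4258 N, O_y = 2492 N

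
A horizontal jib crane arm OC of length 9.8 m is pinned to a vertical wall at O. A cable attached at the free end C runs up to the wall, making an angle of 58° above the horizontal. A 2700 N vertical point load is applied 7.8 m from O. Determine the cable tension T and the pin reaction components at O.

ΣM about O: T·sin58°·9.8 − 2700·7.8 = 0 → T = 21060/(9.8·0.848048) = 2534.03 ≈ 2534 N.
ΣF_x = 0: O_x − T·cos58° = 0 → O_x = 2534.03 × 0.529919 = 1343 N.
ΣF_y = 0: O_y + T·sin58° − 2700 = 0 → O_y = 2700 − 2534.03 × 0.848048 = 551.0 N.

T = 2534 N, O_x = 1343 N, O_y = 551.0 N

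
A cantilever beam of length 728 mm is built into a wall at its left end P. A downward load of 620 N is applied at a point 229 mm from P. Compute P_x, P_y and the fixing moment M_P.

ΣF_x = 0: P_x = 0.
ΣF_y = 0: P_y − 620 = 0 → P_y = 620.0 N.
ΣM about P: M_P − 620·229 = 0 → M_P = 142000 N·mm.

P_x = 0, P_y = 620.0 N, M_P = 142000 N·mm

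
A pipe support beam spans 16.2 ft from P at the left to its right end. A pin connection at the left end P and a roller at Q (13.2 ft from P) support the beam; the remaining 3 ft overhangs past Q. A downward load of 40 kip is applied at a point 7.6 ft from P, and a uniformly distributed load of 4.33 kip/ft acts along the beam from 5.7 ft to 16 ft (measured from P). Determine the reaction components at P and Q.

Resultant of the distributed load: 4.33 × 10.3 = 44.599 kip at 10.85 ft from P.
ΣM about P: Q_y·13.2 − 40·7.6 − (4.33·10.3)·10.85 = 0 → Q_y = 787.89915/13.2 = 59.6893 ≈ 59.69 kip.
ΣF_y = 0: P_y + 59.6893 − 40 − 4.33·10.3 = 0 → P_y = 24.91 kip.
ΣF_x = 0: no horizontal applied forces, so P_x = 0.

P_x = 0, P_y = 24.91 kip, Q_y = 59.69 kip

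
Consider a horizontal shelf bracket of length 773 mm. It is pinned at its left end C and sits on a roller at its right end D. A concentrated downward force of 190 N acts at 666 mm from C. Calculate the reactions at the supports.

Moments about C: D_y·773 − 190·666 = 0 → D_y = 126540/773 = 163.7 N.
ΣF_y = 0: C_y + 163.7 − 190 = 0 → C_y = 26.30 N.
ΣF_x = 0: no horizontal applied forces, so C_x = 0.

C_x = 0, C_y = 26.30 N, D_y = 163.7 N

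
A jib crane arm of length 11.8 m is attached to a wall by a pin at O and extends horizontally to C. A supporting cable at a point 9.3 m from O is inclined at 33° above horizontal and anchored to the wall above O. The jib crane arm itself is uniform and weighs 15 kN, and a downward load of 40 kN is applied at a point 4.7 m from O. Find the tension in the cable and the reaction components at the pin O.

ΣM about O: T·sin33°·9.3 − 15·5.9 − 40·4.7 = 0 → T = 276.5/(9.3·0.544639) = 54.5888 ≈ 54.59 kN.
ΣF_x = 0: O_x − T·cos33° = 0 → O_x = 54.5888 × 0.838671 = 45.78 kN.
ΣF_y = 0: O_y + T·sin33° − 15 − 40 = 0 → O_y = 55 − 54.5888 × 0.544639 = 25.27 kN.

T = 54.59 kN, O_x = 45.78 kN, O_y = 25.27 kN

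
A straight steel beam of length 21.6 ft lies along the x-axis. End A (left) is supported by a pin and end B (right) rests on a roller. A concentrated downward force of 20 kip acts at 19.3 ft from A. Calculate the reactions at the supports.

Taking moments about A: B_y·21.6 − 20·19.3 = 0 → B_y = 386/21.6 = 17.8704 ≈ 17.87 kip.
ΣF_y = 0: A_y + 17.8704 − 20 = 0 → A_y = 2.130 kip.
ΣF_x = 0: no horizontal applied forces, so A_x = 0.

A_x = 0, A_y = 2.130 kip, B_y = 17.87 kip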